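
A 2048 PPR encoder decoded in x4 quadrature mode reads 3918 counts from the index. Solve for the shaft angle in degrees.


angle = counts * 360 / (PPR*4) = 3918 * 360 / 8192 = 172.1777

172.1777 degrees


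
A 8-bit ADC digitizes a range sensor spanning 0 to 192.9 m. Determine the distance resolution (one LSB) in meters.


res = range / 2^n = 192.9/2^8 = 192.9/256 = 0.7535

0.7535 m


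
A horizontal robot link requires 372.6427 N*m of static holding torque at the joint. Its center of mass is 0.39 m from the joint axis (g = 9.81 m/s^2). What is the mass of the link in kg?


m = tau / (g*L) = 372.6427 / (9.81 * 0.39) = 97.4000

97.4000 kg


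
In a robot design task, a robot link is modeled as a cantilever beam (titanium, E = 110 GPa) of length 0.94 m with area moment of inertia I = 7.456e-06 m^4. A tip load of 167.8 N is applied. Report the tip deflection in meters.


delta = F*L^3/(3*E*I) = 167.8*0.94^3/(3*1.100e+11*7.456e-06)
      = 139.3719952/2460480 = 5.6644e-05

5.6644e-05 m


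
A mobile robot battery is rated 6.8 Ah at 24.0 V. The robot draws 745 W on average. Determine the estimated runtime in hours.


E = 6.8*24.0 = 163.2000 Wh
t = E/P = 163.2000/745 = 0.2191

0.2191 hours


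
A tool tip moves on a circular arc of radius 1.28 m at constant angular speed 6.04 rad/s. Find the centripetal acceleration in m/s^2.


a_c = omega^2 * r = 6.04^2 * 1.28 = 46.6964

46.6964 m/s^2


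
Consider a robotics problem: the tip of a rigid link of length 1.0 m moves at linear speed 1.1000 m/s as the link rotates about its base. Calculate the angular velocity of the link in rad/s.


omega = v / L = 1.1000 / 1.0 = 1.1000

1.1000 rad/s


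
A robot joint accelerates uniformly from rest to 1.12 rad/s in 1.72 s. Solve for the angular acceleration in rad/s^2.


alpha = delta_omega / t = 1.12 / 1.72 = 0.6512

0.6512 rad/s^2


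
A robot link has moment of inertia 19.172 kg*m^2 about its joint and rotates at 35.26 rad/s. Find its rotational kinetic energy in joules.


KE = (1/2)*I*omega^2 = 0.5*19.172*35.26^2 = 11917.9632

11917.9632 J


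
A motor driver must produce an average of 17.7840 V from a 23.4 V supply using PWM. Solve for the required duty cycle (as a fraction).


D = V_avg/V_supply = 17.7840/23.4 = 0.7600

0.7600


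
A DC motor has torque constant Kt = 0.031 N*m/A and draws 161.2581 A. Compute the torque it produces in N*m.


tau = Kt * I = 0.031*161.2581 = 4.9990

4.9990 N*m


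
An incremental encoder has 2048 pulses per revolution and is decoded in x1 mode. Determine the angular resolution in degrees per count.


resolution = 360 / (PPR * 1) = 360 / 2048 = 0.1758

0.1758 degrees


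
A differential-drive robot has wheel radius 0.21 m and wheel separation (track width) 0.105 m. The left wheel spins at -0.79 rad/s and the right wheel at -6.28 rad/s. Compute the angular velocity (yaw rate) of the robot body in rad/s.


omega = r*(wR - wL)/L = 0.21*(-6.28 - (-0.79))/0.105 = -10.9800

-10.9800 rad/s


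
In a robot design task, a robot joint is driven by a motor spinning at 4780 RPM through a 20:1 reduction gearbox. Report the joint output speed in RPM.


omega_joint = omega_motor / N = 4780 / 20 = 239.0000

239.0000 RPM


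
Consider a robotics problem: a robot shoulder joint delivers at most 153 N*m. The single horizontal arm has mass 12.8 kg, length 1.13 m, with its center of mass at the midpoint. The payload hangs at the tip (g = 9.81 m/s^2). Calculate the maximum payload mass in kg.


tau_arm = m_arm*g*(L/2) = 12.8*9.81*1.13/2 = 70.9459 N*m
tau_payload = tau_max - tau_arm = 153 - 70.9459 = 82.0541
m_payload = tau_payload / (g*L) = 82.0541 / (9.81*1.13) = 7.4021

7.4021 kg


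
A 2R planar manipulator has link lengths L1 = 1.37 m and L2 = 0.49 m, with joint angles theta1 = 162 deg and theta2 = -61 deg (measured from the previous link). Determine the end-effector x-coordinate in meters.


x = L1*cos(th1) + L2*cos(th1+th2) = 1.37*cos(162 deg) + 0.49*cos(101 deg) = -1.3964

-1.3964 m


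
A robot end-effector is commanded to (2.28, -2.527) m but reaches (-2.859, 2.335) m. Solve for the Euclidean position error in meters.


dx = -2.859 - (2.28) = -5.1390, dy = 2.335 - (-2.527) = 4.8620
err = sqrt(26.409321 + 23.639044) = 7.0745

7.0745 m


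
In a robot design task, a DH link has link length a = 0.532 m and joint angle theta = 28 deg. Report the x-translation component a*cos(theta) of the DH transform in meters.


a*cos(theta) = 0.532*cos(28 deg) = 0.4697

0.4697 m


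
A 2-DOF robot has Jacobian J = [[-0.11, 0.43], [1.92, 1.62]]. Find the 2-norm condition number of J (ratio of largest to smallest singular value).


JJ^T eigenvalues: trace(JJ^T) = 6.5078, det(JJ^T) = det(J)^2 = 1.00761444
s_max^2 = (6.5078 + sqrt(38.32100308))/2 = 6.34909802
s_min^2 = (6.5078 - sqrt(38.32100308))/2 = 0.15870198
kappa = s_max/s_min = sqrt(6.34909802/0.15870198) = 6.3251

6.3251


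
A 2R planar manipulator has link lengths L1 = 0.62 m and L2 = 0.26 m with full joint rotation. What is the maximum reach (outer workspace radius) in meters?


r_max = L1 + L2 = 0.62 + 0.26 = 0.8800

0.8800 m


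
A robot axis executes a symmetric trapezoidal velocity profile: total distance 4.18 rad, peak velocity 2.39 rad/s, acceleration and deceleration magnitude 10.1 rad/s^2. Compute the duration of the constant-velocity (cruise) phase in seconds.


t_acc = v/a = 0.236634 s, d_acc = v^2/(2a) = 0.282777 rad each
d_cruise = 4.18 - 2*0.282777 = 3.614446 rad
t_cruise = d_cruise/v = 3.614446/2.39 = 1.5123

1.5123 s


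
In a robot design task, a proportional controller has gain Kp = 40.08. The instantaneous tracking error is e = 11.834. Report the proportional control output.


u_P = Kp * e = 40.08 * 11.834 = 474.3067

474.3067


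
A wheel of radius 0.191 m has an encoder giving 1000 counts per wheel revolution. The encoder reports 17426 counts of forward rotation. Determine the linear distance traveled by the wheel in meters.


revs = 17426/1000 = 17.426000
d = revs * 2*pi*r = 17.426000 * 2*pi*0.191 = 20.9127

20.9127 m


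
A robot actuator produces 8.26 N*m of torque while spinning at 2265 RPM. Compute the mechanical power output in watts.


omega = 2265 * 2*pi/60 = 237.190245 rad/s
P = tau * omega = 8.26 * 237.190245 = 1959.1914

1959.1914 W


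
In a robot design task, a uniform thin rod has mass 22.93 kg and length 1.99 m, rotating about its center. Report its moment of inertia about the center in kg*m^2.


I = (1/12)*m*L^2 = (1/12)*22.93*1.99^2 = 7.5671

7.5671 kg*m^2


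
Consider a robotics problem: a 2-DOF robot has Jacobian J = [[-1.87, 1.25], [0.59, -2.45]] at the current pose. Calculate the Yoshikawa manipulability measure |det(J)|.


det(J) = -1.87*-2.45 - (1.25)*(0.59) = 3.8440
|det(J)| = 3.8440

3.8440


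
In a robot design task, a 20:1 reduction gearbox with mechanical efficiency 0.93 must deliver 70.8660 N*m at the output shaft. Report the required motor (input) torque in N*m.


tau_in = tau_out / (N * eta) = 70.8660 / (20 * 0.93) = 3.8100

3.8100 N*m


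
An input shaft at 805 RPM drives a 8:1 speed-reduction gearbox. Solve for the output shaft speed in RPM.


omega_out = omega_in / N = 805 / 8 = 100.6250

100.6250 RPM


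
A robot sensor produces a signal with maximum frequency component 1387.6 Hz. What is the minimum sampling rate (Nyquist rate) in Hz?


f_s,min = 2*f_max = 2*1387.6 = 2775.2000

2775.2000 Hz


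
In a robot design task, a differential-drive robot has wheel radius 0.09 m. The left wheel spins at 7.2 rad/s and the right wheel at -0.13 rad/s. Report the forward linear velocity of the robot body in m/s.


v = r*(wR + wL)/2 = 0.09*(-0.13 + 7.2)/2 = 0.3181

0.3181 m/s


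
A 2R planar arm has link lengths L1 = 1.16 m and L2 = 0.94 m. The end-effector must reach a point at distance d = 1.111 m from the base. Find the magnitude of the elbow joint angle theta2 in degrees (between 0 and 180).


cos(th2) = (d^2 - L1^2 - L2^2)/(2*L1*L2) = (1.111^2 - 1.16^2 - 0.94^2)/(2*1.16*0.94) = -0.45619910
th2 = acos(-0.45619910) = 117.1421 deg

117.1421 degrees


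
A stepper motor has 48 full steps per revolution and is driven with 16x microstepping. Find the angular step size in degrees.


step = 360/(48*16) = 360/768 = 0.4688

0.4688 degrees


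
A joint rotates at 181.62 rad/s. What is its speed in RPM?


RPM = 181.62 * 60/(2*pi) = 1734.3432

1734.3432 RPM


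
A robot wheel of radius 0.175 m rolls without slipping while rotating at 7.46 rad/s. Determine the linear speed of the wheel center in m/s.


v = omega * r = 7.46 * 0.175 = 1.3055

1.3055 m/s


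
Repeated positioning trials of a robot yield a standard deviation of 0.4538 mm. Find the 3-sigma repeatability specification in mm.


repeatability = 3*sigma = 3*0.4538 = 1.3614

1.3614 mm


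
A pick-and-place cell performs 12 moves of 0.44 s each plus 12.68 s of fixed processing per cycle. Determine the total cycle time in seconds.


T = 12*0.44 + 12.68 = 17.9600

17.9600 s


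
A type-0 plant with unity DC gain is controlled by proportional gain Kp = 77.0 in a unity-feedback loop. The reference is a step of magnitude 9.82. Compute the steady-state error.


e_ss = R/(1 + Kp) = 9.82/(1 + 77.0) = 9.82/78.0000 = 0.1259

0.1259


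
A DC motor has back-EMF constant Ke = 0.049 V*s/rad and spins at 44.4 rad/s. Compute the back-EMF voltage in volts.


V_emf = Ke * omega = 0.049*44.4 = 2.1756

2.1756 V


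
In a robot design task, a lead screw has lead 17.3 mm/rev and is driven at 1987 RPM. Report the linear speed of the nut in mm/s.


v = lead * (RPM/60) = 17.3*1987/60 = 572.9183

572.9183 mm/s


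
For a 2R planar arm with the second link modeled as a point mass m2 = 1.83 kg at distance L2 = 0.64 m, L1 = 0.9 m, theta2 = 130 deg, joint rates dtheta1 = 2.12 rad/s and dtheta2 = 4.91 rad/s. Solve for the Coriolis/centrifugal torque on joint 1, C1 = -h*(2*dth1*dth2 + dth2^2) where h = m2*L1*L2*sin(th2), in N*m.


h = m2*L1*L2*sin(th2) = 1.83*0.9*0.64*sin(130 deg) = 0.807472
C1 = -h*(2*2.12*4.91 + 4.91^2) = -0.807472*44.9265 = -36.2769

-36.2769 N*m


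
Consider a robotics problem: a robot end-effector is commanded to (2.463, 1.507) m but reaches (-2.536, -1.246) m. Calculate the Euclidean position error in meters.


dx = -2.536 - (2.463) = -4.9990, dy = -1.246 - (1.507) = -2.7530
err = sqrt(24.990001 + 7.579009) = 5.7069

5.7069 m


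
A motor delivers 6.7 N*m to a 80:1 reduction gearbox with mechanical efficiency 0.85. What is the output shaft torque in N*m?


tau_out = tau_in * N * eta = 6.7 * 80 * 0.85 = 455.6000

455.6000 N*m


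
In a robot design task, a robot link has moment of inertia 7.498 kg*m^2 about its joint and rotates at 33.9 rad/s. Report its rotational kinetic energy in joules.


KE = (1/2)*I*omega^2 = 0.5*7.498*33.9^2 = 4308.3883

4308.3883 J


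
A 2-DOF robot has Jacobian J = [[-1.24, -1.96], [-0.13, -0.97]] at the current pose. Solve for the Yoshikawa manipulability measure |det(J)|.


det(J) = -1.24*-0.97 - (-1.96)*(-0.13) = 0.9480
|det(J)| = 0.9480

0.9480


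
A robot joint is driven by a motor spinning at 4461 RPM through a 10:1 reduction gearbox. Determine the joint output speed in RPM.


omega_joint = omega_motor / N = 4461 / 10 = 446.1000

446.1000 RPM


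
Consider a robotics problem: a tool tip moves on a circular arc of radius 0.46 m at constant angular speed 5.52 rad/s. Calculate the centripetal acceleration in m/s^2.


a_c = omega^2 * r = 5.52^2 * 0.46 = 14.0164

14.0164 m/s^2


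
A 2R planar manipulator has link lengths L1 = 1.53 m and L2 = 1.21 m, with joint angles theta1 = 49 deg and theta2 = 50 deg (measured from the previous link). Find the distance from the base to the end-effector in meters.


x = L1*cos(th1) + L2*cos(th1+th2) = 0.814485
y = L1*sin(th1) + L2*sin(th1+th2) = 2.349809
d = sqrt(x^2 + y^2) = sqrt(0.663386 + 5.521602) = 2.4870

2.4870 m


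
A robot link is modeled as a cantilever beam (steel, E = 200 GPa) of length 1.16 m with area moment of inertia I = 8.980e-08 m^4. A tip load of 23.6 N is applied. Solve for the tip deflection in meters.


delta = F*L^3/(3*E*I) = 23.6*1.16^3/(3*2.000e+11*8.980e-08)
      = 36.8371456/53880 = 6.8369e-04

6.8369e-04 m


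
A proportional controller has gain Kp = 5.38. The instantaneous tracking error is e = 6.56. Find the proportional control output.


u_P = Kp * e = 5.38 * 6.56 = 35.2928

35.2928


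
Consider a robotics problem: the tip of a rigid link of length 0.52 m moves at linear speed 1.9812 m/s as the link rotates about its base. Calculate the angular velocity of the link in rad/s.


omega = v / L = 1.9812 / 0.52 = 3.8100

3.8100 rad/s


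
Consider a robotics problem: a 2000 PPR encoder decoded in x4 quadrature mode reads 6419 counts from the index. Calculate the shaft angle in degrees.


angle = counts * 360 / (PPR*4) = 6419 * 360 / 8000 = 288.8550

288.8550 degrees


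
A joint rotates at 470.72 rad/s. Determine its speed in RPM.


RPM = 470.72 * 60/(2*pi) = 4495.0449

4495.0449 RPM


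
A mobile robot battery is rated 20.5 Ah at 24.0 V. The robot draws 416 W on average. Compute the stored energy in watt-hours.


E = capacity * V = 20.5*24.0 = 492.0000

492.0000 Wh


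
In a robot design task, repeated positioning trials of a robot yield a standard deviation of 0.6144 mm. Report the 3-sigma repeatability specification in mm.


repeatability = 3*sigma = 3*0.6144 = 1.8432

1.8432 mm


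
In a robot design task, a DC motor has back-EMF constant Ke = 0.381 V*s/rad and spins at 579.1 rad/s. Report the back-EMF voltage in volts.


V_emf = Ke * omega = 0.381*579.1 = 220.6371

220.6371 V


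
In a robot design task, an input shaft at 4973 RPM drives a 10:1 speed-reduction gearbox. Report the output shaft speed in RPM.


omega_out = omega_in / N = 4973 / 10 = 497.3000

497.3000 RPM


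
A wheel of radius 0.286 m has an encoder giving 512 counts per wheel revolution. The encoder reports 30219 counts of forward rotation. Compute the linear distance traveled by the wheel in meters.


revs = 30219/512 = 59.021484
d = revs * 2*pi*r = 59.021484 * 2*pi*0.286 = 106.0611

106.0611 m


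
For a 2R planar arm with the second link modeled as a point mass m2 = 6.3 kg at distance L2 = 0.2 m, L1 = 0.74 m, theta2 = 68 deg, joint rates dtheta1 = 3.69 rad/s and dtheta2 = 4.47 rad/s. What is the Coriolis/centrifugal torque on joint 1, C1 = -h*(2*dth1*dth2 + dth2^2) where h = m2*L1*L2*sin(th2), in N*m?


h = m2*L1*L2*sin(th2) = 6.3*0.74*0.2*sin(68 deg) = 0.864506
C1 = -h*(2*3.69*4.47 + 4.47^2) = -0.864506*52.9695 = -45.7925

-45.7925 N*m


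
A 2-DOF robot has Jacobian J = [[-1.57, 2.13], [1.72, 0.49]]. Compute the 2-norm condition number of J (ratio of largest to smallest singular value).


JJ^T eigenvalues: trace(JJ^T) = 10.2003, det(JJ^T) = det(J)^2 = 19.65060241
s_max^2 = (10.2003 + sqrt(25.44371045))/2 = 7.62223795
s_min^2 = (10.2003 - sqrt(25.44371045))/2 = 2.57806205
kappa = s_max/s_min = sqrt(7.62223795/2.57806205) = 1.7195

1.7195


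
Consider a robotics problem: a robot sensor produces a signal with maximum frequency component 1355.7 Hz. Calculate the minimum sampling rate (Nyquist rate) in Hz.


f_s,min = 2*f_max = 2*1355.7 = 2711.4000

2711.4000 Hz


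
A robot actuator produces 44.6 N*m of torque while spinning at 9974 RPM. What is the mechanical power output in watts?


omega = 9974 * 2*pi/60 = 1044.474838 rad/s
P = tau * omega = 44.6 * 1044.474838 = 46583.5778

46583.5778 W


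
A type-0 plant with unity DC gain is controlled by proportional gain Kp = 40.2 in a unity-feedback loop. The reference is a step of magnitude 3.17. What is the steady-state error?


e_ss = R/(1 + Kp) = 3.17/(1 + 40.2) = 3.17/41.2000 = 0.0769

0.0769


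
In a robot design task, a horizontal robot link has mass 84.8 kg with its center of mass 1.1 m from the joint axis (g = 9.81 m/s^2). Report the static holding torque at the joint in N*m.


tau = m*g*L = 84.8 * 9.81 * 1.1 = 915.0768

915.0768 N*m


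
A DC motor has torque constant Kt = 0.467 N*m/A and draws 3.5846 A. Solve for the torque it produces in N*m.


tau = Kt * I = 0.467*3.5846 = 1.6740

1.6740 N*m


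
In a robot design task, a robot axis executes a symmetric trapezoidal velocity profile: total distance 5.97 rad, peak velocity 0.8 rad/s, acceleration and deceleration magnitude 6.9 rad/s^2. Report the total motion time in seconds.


t_acc = v/a = 0.8/6.9 = 0.115942 s
d_acc = v^2/(2a) = 0.046377 rad (each ramp)
d_cruise = 5.97 - 2*0.046377 = 5.877246 rad
t_cruise = 5.877246/0.8 = 7.346558 s
t_total = 2*0.115942 + 7.346558 = 7.5784

7.5784 s


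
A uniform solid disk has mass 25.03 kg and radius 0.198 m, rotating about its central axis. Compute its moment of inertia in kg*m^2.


I = (1/2)*m*R^2 = 0.5*25.03*0.198^2 = 0.4906

0.4906 kg*m^2


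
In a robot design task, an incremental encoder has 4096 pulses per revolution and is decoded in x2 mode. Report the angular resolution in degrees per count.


resolution = 360 / (PPR * 2) = 360 / 8192 = 0.0439

0.0439 degrees


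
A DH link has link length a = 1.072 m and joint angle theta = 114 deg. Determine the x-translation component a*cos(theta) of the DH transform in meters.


a*cos(theta) = 1.072*cos(114 deg) = -0.4360

-0.4360 m


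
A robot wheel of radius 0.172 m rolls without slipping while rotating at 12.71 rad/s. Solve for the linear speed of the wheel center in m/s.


v = omega * r = 12.71 * 0.172 = 2.1861

2.1861 m/s


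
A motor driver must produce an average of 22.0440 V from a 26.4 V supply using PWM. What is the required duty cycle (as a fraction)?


D = V_avg/V_supply = 22.0440/26.4 = 0.8350

0.8350


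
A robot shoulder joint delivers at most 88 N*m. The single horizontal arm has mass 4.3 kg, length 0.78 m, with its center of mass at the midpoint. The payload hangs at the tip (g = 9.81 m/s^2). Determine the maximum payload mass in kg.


tau_arm = m_arm*g*(L/2) = 4.3*9.81*0.78/2 = 16.4514 N*m
tau_payload = tau_max - tau_arm = 88 - 16.4514 = 71.5486
m_payload = tau_payload / (g*L) = 71.5486 / (9.81*0.78) = 9.3506

9.3506 kg


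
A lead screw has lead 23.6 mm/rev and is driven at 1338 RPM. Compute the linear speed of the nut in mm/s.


v = lead * (RPM/60) = 23.6*1338/60 = 526.2800

526.2800 mm/s


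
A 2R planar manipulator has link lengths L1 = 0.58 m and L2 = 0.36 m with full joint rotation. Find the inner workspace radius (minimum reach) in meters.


r_min = |L1 - L2| = |0.58 - 0.36| = 0.2200

0.2200 m


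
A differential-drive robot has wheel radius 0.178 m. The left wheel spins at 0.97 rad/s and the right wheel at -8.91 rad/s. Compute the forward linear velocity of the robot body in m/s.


v = r*(wR + wL)/2 = 0.178*(-8.91 + 0.97)/2 = -0.7067

-0.7067 m/s


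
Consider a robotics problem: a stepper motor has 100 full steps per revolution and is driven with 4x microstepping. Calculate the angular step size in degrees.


step = 360/(100*4) = 360/400 = 0.9000

0.9000 degrees


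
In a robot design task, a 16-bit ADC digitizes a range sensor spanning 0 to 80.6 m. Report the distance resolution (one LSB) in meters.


res = range / 2^n = 80.6/2^16 = 80.6/65536 = 0.0012

0.0012 m


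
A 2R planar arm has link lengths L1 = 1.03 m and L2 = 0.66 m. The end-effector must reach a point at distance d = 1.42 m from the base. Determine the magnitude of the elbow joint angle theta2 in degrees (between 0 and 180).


cos(th2) = (d^2 - L1^2 - L2^2)/(2*L1*L2) = (1.42^2 - 1.03^2 - 0.66^2)/(2*1.03*0.66) = 0.38239188
th2 = acos(0.38239188) = 67.5181 deg

67.5181 degrees


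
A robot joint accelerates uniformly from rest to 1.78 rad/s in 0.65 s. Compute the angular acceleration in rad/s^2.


alpha = delta_omega / t = 1.78 / 0.65 = 2.7385

2.7385 rad/s^2


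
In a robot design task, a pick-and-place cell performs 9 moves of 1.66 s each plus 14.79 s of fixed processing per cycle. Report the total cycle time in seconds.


T = 9*1.66 + 14.79 = 29.7300

29.7300 s


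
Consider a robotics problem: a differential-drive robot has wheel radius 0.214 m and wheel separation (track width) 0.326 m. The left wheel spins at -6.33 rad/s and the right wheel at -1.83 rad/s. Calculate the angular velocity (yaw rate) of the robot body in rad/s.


omega = r*(wR - wL)/L = 0.214*(-1.83 - (-6.33))/0.326 = 2.9540

2.9540 rad/s


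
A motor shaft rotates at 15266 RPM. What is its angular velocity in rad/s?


omega = 15266 * 2*pi/60 = 1598.6518

1598.6518 rad/s


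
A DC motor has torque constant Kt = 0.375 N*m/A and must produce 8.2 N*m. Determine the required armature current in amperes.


I = tau / Kt = 8.2/0.375 = 21.8667

21.8667 A


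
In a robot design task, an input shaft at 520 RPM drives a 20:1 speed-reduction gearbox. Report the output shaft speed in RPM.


omega_out = omega_in / N = 520 / 20 = 26.0000

26.0000 RPM


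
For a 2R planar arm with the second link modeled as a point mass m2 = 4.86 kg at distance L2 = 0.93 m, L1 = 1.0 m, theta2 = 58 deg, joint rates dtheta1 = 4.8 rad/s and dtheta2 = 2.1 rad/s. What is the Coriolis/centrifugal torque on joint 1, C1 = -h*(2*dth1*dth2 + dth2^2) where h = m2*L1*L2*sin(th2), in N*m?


h = m2*L1*L2*sin(th2) = 4.86*1.0*0.93*sin(58 deg) = 3.833008
C1 = -h*(2*4.8*2.1 + 2.1^2) = -3.833008*24.5700 = -94.1770

-94.1770 N*m


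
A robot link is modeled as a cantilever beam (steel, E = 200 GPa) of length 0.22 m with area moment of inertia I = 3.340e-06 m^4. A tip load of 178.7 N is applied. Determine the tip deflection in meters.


delta = F*L^3/(3*E*I) = 178.7*0.22^3/(3*2.000e+11*3.340e-06)
      = 1.9027976/2004000 = 9.4950e-07

9.4950e-07 m


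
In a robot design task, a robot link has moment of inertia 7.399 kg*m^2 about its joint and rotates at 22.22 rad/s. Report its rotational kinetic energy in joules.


KE = (1/2)*I*omega^2 = 0.5*7.399*22.22^2 = 1826.5482

1826.5482 J


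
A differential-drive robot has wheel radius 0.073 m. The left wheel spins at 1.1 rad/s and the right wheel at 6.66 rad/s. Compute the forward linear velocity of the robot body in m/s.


v = r*(wR + wL)/2 = 0.073*(6.66 + 1.1)/2 = 0.2832

0.2832 m/s


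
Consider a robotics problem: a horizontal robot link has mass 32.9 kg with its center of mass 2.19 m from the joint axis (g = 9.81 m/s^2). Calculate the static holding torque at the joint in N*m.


tau = m*g*L = 32.9 * 9.81 * 2.19 = 706.8203

706.8203 N*m


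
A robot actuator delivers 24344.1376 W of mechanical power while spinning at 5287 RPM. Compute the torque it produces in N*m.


omega = 5287 * 2*pi/60 = 553.653345 rad/s
tau = P / omega = 24344.1376 / 553.653345 = 43.9700

43.9700 N*m


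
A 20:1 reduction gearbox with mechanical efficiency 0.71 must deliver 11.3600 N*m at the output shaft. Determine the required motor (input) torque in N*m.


tau_in = tau_out / (N * eta) = 11.3600 / (20 * 0.71) = 0.8000

0.8000 N*m


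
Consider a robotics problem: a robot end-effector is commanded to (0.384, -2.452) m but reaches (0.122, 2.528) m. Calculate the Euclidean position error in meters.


dx = 0.122 - (0.384) = -0.2620, dy = 2.528 - (-2.452) = 4.9800
err = sqrt(0.068644 + 24.800400) = 4.9869

4.9869 m


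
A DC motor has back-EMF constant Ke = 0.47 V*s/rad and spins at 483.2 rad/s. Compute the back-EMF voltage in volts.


V_emf = Ke * omega = 0.47*483.2 = 227.1040

227.1040 V


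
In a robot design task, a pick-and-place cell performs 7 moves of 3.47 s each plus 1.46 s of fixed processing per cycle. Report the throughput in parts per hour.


T_cycle = 7*3.47 + 1.46 = 25.7500 s
rate = 3600/T = 139.8058

139.8058 parts/hour


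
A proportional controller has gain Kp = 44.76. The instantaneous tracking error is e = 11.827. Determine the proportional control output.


u_P = Kp * e = 44.76 * 11.827 = 529.3765

529.3765


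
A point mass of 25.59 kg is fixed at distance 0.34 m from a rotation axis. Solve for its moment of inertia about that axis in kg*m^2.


I = m*r^2 = 25.59*0.34^2 = 2.9582

2.9582 kg*m^2


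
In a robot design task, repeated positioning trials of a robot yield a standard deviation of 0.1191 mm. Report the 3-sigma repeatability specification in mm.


repeatability = 3*sigma = 3*0.1191 = 0.3573

0.3573 mm


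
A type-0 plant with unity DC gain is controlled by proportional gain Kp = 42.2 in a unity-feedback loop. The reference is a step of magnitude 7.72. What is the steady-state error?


e_ss = R/(1 + Kp) = 7.72/(1 + 42.2) = 7.72/43.2000 = 0.1787

0.1787


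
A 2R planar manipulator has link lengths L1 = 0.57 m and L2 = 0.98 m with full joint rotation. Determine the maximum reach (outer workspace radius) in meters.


r_max = L1 + L2 = 0.57 + 0.98 = 1.5500

1.5500 m


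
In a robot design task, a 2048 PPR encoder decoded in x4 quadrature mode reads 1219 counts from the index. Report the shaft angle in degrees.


angle = counts * 360 / (PPR*4) = 1219 * 360 / 8192 = 53.5693

53.5693 degrees


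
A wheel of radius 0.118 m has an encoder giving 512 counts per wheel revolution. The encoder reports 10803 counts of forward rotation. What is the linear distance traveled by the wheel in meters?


revs = 10803/512 = 21.099609
d = revs * 2*pi*r = 21.099609 * 2*pi*0.118 = 15.6436

15.6436 m


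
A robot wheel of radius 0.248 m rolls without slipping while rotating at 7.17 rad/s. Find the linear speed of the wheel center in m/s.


v = omega * r = 7.17 * 0.248 = 1.7782

1.7782 m/s


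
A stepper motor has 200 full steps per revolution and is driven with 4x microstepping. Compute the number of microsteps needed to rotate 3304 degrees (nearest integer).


step_size = 360/(200*4) = 360/800 = 0.450000 deg
n = 3304/(360/800) = 3304*800/360 = 7342.2222 -> 7342

7342 steps


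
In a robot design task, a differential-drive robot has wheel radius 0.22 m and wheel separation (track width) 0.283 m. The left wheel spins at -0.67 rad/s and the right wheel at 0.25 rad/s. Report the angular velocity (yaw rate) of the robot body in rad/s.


omega = r*(wR - wL)/L = 0.22*(0.25 - (-0.67))/0.283 = 0.7152

0.7152 rad/s


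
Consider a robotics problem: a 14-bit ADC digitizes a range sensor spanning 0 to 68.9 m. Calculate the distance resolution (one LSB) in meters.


res = range / 2^n = 68.9/2^14 = 68.9/16384 = 0.0042

0.0042 m


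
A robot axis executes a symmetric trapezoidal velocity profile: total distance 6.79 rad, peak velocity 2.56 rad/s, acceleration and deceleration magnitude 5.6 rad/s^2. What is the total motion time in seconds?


t_acc = v/a = 2.56/5.6 = 0.457143 s
d_acc = v^2/(2a) = 0.585143 rad (each ramp)
d_cruise = 6.79 - 2*0.585143 = 5.619714 rad
t_cruise = 5.619714/2.56 = 2.195201 s
t_total = 2*0.457143 + 2.195201 = 3.1095

3.1095 s


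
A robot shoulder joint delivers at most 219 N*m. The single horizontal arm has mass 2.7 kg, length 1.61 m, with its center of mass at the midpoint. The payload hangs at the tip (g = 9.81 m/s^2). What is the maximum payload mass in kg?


tau_arm = m_arm*g*(L/2) = 2.7*9.81*1.61/2 = 21.3220 N*m
tau_payload = tau_max - tau_arm = 219 - 21.3220 = 197.6780
m_payload = tau_payload / (g*L) = 197.6780 / (9.81*1.61) = 12.5159

12.5159 kg


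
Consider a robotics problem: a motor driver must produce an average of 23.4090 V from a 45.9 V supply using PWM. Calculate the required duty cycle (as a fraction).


D = V_avg/V_supply = 23.4090/45.9 = 0.5100

0.5100


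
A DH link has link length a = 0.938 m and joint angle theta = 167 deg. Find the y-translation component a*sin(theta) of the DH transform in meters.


a*sin(theta) = 0.938*sin(167 deg) = 0.2110

0.2110 m


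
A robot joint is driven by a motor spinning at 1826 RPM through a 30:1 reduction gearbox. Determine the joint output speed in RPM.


omega_joint = omega_motor / N = 1826 / 30 = 60.8667

60.8667 RPM


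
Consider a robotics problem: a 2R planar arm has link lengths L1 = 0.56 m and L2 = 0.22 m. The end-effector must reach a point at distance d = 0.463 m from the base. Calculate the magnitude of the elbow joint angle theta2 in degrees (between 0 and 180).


cos(th2) = (d^2 - L1^2 - L2^2)/(2*L1*L2) = (0.463^2 - 0.56^2 - 0.22^2)/(2*0.56*0.22) = -0.59915179
th2 = acos(-0.59915179) = 126.8092 deg

126.8092 degrees


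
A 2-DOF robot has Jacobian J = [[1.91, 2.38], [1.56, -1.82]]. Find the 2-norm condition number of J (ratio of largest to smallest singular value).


JJ^T eigenvalues: trace(JJ^T) = 15.0585, det(JJ^T) = det(J)^2 = 51.68172100
s_max^2 = (15.0585 + sqrt(20.03153825))/2 = 9.76708032
s_min^2 = (15.0585 - sqrt(20.03153825))/2 = 5.29141968
kappa = s_max/s_min = sqrt(9.76708032/5.29141968) = 1.3586

1.3586


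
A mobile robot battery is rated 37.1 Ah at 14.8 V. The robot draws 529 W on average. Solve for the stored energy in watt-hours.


E = capacity * V = 37.1*14.8 = 549.0800

549.0800 Wh


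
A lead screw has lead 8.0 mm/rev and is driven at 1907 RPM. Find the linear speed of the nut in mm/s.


v = lead * (RPM/60) = 8.0*1907/60 = 254.2667

254.2667 mm/s


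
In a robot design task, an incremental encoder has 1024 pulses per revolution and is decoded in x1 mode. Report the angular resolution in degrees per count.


resolution = 360 / (PPR * 1) = 360 / 1024 = 0.3516

0.3516 degrees


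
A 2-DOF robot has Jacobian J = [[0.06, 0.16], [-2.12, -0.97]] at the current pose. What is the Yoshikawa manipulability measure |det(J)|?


det(J) = 0.06*-0.97 - (0.16)*(-2.12) = 0.2810
|det(J)| = 0.2810

0.2810


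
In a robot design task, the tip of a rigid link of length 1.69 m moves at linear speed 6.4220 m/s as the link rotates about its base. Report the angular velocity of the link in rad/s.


omega = v / L = 6.4220 / 1.69 = 3.8000

3.8000 rad/s


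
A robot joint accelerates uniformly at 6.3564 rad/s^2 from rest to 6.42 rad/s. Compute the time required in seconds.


t = delta_omega / alpha = 6.42 / 6.3564 = 1.0100

1.0100 s


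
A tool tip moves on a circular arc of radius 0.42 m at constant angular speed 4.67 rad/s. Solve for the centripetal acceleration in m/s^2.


a_c = omega^2 * r = 4.67^2 * 0.42 = 9.1597

9.1597 m/s^2


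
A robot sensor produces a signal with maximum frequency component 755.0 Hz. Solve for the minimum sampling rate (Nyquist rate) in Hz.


f_s,min = 2*f_max = 2*755.0 = 1510.0000

1510.0000 Hz


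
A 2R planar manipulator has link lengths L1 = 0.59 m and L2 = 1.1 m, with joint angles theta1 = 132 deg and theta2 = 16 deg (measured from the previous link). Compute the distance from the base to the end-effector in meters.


x = L1*cos(th1) + L2*cos(th1+th2) = -1.327640
y = L1*sin(th1) + L2*sin(th1+th2) = 1.021367
d = sqrt(x^2 + y^2) = sqrt(1.762628 + 1.043191) = 1.6751

1.6751 m


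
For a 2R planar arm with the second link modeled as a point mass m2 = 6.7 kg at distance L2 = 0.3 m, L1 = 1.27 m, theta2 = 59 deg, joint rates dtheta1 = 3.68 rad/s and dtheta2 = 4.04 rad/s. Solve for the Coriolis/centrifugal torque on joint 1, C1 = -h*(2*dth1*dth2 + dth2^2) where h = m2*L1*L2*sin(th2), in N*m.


h = m2*L1*L2*sin(th2) = 6.7*1.27*0.3*sin(59 deg) = 2.188091
C1 = -h*(2*3.68*4.04 + 4.04^2) = -2.188091*46.0560 = -100.7747

-100.7747 N*m


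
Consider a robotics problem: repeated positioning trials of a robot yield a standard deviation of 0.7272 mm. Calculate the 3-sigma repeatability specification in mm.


repeatability = 3*sigma = 3*0.7272 = 2.1816

2.1816 mm


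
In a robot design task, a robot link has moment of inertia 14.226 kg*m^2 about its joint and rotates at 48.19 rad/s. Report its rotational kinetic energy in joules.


KE = (1/2)*I*omega^2 = 0.5*14.226*48.19^2 = 16518.3499

16518.3499 J


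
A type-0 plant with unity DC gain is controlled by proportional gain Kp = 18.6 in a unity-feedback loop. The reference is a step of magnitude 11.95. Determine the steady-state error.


e_ss = R/(1 + Kp) = 11.95/(1 + 18.6) = 11.95/19.6000 = 0.6097

0.6097


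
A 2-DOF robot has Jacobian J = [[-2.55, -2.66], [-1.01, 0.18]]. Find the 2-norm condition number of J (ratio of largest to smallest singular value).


JJ^T eigenvalues: trace(JJ^T) = 14.6306, det(JJ^T) = det(J)^2 = 9.89479936
s_max^2 = (14.6306 + sqrt(174.47525892))/2 = 13.91975416
s_min^2 = (14.6306 - sqrt(174.47525892))/2 = 0.71084584
kappa = s_max/s_min = sqrt(13.91975416/0.71084584) = 4.4252

4.4252


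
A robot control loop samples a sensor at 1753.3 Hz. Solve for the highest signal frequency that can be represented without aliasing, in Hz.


f_max = f_s/2 = 1753.3/2 = 876.6500

876.6500 Hz


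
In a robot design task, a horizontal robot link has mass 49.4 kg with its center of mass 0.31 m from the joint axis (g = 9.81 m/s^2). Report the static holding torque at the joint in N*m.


tau = m*g*L = 49.4 * 9.81 * 0.31 = 150.2303

150.2303 N*m


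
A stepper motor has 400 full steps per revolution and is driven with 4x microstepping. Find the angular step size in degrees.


step = 360/(400*4) = 360/1600 = 0.2250

0.2250 degrees


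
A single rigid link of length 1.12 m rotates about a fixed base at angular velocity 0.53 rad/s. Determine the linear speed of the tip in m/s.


v = L*omega = 1.12 * 0.53 = 0.5936

0.5936 m/s


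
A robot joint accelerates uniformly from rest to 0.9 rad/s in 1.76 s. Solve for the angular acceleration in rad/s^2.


alpha = delta_omega / t = 0.9 / 1.76 = 0.5114

0.5114 rad/s^2


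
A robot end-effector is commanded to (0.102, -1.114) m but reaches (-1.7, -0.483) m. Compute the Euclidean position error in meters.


dx = -1.7 - (0.102) = -1.8020, dy = -0.483 - (-1.114) = 0.6310
err = sqrt(3.247204 + 0.398161) = 1.9093

1.9093 m


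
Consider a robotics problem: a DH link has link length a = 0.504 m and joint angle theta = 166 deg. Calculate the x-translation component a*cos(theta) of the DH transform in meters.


a*cos(theta) = 0.504*cos(166 deg) = -0.4890

-0.4890 m


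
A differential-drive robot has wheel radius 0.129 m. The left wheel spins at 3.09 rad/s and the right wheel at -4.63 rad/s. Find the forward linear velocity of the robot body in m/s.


v = r*(wR + wL)/2 = 0.129*(-4.63 + 3.09)/2 = -0.0993

-0.0993 m/s


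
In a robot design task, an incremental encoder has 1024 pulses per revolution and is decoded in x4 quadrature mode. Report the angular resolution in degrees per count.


resolution = 360 / (PPR * 4) = 360 / 4096 = 0.0879

0.0879 degrees


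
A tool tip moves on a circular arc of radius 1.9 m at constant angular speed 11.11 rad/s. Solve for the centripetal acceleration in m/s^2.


a_c = omega^2 * r = 11.11^2 * 1.9 = 234.5210

234.5210 m/s^2


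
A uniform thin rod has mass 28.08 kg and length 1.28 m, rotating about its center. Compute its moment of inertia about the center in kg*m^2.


I = (1/12)*m*L^2 = (1/12)*28.08*1.28^2 = 3.8339

3.8339 kg*m^2


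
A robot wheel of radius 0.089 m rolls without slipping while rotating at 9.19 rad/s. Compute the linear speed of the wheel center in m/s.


v = omega * r = 9.19 * 0.089 = 0.8179

0.8179 m/s


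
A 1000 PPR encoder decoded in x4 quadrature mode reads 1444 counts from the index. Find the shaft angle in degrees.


angle = counts * 360 / (PPR*4) = 1444 * 360 / 4000 = 129.9600

129.9600 degrees


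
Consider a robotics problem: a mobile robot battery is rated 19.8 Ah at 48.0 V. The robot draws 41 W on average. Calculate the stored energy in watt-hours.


E = capacity * V = 19.8*48.0 = 950.4000

950.4000 Wh


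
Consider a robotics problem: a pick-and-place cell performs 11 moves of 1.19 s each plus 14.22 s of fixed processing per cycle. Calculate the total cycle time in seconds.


T = 11*1.19 + 14.22 = 27.3100

27.3100 s


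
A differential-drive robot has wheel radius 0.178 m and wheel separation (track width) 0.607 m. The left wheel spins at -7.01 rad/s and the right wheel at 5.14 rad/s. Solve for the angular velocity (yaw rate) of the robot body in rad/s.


omega = r*(wR - wL)/L = 0.178*(5.14 - (-7.01))/0.607 = 3.5629

3.5629 rad/s


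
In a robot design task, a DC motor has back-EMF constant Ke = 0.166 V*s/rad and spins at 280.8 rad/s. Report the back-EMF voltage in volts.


V_emf = Ke * omega = 0.166*280.8 = 46.6128

46.6128 V


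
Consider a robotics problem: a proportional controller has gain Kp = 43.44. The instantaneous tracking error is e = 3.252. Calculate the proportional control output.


u_P = Kp * e = 43.44 * 3.252 = 141.2669

141.2669


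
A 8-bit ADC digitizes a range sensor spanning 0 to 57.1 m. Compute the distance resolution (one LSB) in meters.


res = range / 2^n = 57.1/2^8 = 57.1/256 = 0.2230

0.2230 m


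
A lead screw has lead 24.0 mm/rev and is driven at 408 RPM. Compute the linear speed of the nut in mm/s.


v = lead * (RPM/60) = 24.0*408/60 = 163.2000

163.2000 mm/s


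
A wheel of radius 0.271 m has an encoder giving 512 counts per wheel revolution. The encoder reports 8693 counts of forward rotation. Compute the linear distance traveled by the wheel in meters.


revs = 8693/512 = 16.978516
d = revs * 2*pi*r = 16.978516 * 2*pi*0.271 = 28.9101

28.9101 m


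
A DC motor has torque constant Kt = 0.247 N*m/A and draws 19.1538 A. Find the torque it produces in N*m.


tau = Kt * I = 0.247*19.1538 = 4.7310

4.7310 N*m


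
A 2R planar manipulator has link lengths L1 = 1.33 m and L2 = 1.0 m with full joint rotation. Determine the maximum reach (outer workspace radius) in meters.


r_max = L1 + L2 = 1.33 + 1.0 = 2.3300

2.3300 m


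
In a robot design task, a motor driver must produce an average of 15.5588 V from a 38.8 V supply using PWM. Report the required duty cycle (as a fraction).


D = V_avg/V_supply = 15.5588/38.8 = 0.4010

0.4010


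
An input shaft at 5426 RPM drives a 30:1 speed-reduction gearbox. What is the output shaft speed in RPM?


omega_out = omega_in / N = 5426 / 30 = 180.8667

180.8667 RPM


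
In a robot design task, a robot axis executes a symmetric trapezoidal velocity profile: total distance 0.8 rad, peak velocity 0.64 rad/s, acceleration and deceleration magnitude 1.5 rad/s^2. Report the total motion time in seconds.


t_acc = v/a = 0.64/1.5 = 0.426667 s
d_acc = v^2/(2a) = 0.136533 rad (each ramp)
d_cruise = 0.8 - 2*0.136533 = 0.526934 rad
t_cruise = 0.526934/0.64 = 0.823334 s
t_total = 2*0.426667 + 0.823334 = 1.6767

1.6767 s


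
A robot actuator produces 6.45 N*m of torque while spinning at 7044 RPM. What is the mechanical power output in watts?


omega = 7044 * 2*pi/60 = 737.645955 rad/s
P = tau * omega = 6.45 * 737.645955 = 4757.8164

4757.8164 W


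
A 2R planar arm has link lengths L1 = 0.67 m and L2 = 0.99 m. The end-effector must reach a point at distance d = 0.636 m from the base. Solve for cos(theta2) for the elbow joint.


cos(th2) = (d^2 - L1^2 - L2^2)/(2*L1*L2) = (0.636^2 - 0.67^2 - 0.99^2)/(2*0.67*0.99) = -0.7723

-0.7723


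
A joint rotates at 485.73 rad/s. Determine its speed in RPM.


RPM = 485.73 * 60/(2*pi) = 4638.3798

4638.3798 RPM


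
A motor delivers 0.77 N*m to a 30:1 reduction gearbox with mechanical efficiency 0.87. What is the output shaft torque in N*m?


tau_out = tau_in * N * eta = 0.77 * 30 * 0.87 = 20.0970

20.0970 N*m


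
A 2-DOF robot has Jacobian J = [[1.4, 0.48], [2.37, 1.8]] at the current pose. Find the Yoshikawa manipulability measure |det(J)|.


det(J) = 1.4*1.8 - (0.48)*(2.37) = 1.3824
|det(J)| = 1.3824

1.3824


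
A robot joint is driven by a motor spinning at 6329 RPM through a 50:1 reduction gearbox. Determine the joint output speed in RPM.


omega_joint = omega_motor / N = 6329 / 50 = 126.5800

126.5800 RPM
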